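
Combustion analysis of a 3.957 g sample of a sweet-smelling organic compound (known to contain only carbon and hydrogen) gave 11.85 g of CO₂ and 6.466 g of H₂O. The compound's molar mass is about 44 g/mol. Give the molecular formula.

mol C = 11.85 g CO₂ ÷ 44.009 g/mol = 0.26926 mol
mol H = 2 × 6.466 g H₂O ÷ 18.015 g/mol = 0.71785 mol
Divide by the smallest (0.26926 mol): C 1.000, H 2.666
Multiplying each by 3 gives whole numbers: C 3.00, H 8.00
Empirical formula: C3H8
Empirical-formula mass = 44.10 g/mol; 44 ÷ 44.10 ≈ 1, so the molecular formula is C3H8.

C3H8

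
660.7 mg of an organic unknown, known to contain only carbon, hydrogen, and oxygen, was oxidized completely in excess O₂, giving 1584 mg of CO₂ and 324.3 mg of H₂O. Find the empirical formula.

mol C = 1.584 g CO₂ ÷ 44.009 g/mol = 0.035993 mol
mol H = 2 × 0.3243 g H₂O ÷ 18.015 g/mol = 0.036003 mol
mass O = 0.6607 − (0.43231 + 0.036291) = 0.19210 g → mol O = 0.19210 ÷ 15.999 = 0.012007 mol
Divide by the smallest (0.012007 mol): C 2.998, H 2.999, O 1.000

C3H3O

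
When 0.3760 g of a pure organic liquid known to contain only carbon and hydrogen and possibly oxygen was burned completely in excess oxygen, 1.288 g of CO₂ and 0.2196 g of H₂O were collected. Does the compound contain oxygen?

no

mol C = 1.288 g CO₂ ÷ 44.009 g/mol = 0.029267 mol
mol H = 2 × 0.2196 g H₂O ÷ 18.015 g/mol = 0.024380 mol
C and H together account for 0.37610 g — essentially the entire 0.3760 g sample — so the compound contains no oxygen.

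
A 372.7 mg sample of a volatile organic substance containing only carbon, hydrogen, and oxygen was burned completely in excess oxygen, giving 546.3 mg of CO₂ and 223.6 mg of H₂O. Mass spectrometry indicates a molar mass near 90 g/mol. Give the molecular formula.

C3H6O3

mol C = 0.5463 g CO₂ ÷ 44.009 g/mol = 0.012413 mol
mol H = 2 × 0.2236 g H₂O ÷ 18.015 g/mol = 0.024824 mol
mass O = 0.3727 − (0.14910 + 0.025022) = 0.19858 g → mol O = 0.19858 ÷ 15.999 = 0.012412 mol
Divide by the smallest (0.012412 mol): C 1.000, H 2.000, O 1.000
Empirical formula: CH2O
Empirical-formula mass = 30.03 g/mol; 90 ÷ 30.03 ≈ 3, so the molecular formula is C3H6O3.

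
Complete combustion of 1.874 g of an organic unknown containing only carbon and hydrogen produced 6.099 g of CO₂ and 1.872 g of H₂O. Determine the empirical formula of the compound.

mol C = 6.099 g CO₂ ÷ 44.009 g/mol = 0.13859 mol
mol H = 2 × 1.872 g H₂O ÷ 18.015 g/mol = 0.20783 mol
Divide by the smallest (0.13859 mol): C 1.000, H 1.500
Multiplying each by 2 gives whole numbers: C 2.00, H 3.00

C2H3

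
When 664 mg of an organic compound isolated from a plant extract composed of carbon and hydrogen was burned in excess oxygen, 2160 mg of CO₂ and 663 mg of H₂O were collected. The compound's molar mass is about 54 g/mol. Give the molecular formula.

C4H6

mol C = 2.16 g CO₂ ÷ 44.009 g/mol = 0.04908 mol
mol H = 2 × 0.663 g H₂O ÷ 18.015 g/mol = 0.07361 mol
Divide by the smallest (0.04908 mol): C 1.000, H 1.500
Multiplying each by 2 gives whole numbers: C 2.00, H 3.00
Empirical formula: C2H3
Empirical-formula mass = 27.05 g/mol; 54 ÷ 27.05 ≈ 2, so the molecular formula is C4H6.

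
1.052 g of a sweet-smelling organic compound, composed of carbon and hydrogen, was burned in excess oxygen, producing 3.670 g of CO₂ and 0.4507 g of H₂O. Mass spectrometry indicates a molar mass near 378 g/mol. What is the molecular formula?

C30H18

mol C = 3.670 g CO₂ ÷ 44.009 g/mol = 0.083392 mol
mol H = 2 × 0.4507 g H₂O ÷ 18.015 g/mol = 0.050036 mol
Divide by the smallest (0.050036 mol): C 1.667, H 1.000
Multiplying each by 3 gives whole numbers: C 5.00, H 3.00
Empirical formula: C5H3
Empirical-formula mass = 63.08 g/mol; 378 ÷ 63.08 ≈ 6, so the molecular formula is C30H18.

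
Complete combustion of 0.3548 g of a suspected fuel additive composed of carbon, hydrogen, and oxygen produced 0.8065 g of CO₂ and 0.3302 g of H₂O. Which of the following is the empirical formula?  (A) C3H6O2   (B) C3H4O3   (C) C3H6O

(C) C3H6O

mol C = 0.8065 g CO₂ ÷ 44.009 g/mol = 0.018326 mol
mol H = 2 × 0.3302 g H₂O ÷ 18.015 g/mol = 0.036658 mol
mass O = 0.3548 − (0.22011 + 0.036952) = 0.097737 g → mol O = 0.097737 ÷ 15.999 = 0.0061090 mol
Divide by the smallest (0.0061090 mol): C 3.000, H 6.001, O 1.000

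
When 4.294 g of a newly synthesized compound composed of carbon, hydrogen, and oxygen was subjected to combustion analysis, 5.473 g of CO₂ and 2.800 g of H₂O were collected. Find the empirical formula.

mol C = 5.473 g CO₂ ÷ 44.009 g/mol = 0.12436 mol
mol H = 2 × 2.800 g H₂O ÷ 18.015 g/mol = 0.31085 mol
mass O = 4.294 − (1.4937 + 0.31334) = 2.4870 g → mol O = 2.4870 ÷ 15.999 = 0.15544 mol
Divide by the smallest (0.12436 mol): C 1.000, H 2.500, O 1.250
Multiplying each by 4 gives whole numbers: C 4.00, H 10.00, O 5.00

C4H10O5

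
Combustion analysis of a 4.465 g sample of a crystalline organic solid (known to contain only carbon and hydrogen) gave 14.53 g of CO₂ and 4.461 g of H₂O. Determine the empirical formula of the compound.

mol C = 14.53 g CO₂ ÷ 44.009 g/mol = 0.33016 mol
mol H = 2 × 4.461 g H₂O ÷ 18.015 g/mol = 0.49525 mol
Divide by the smallest (0.33016 mol): C 1.000, H 1.500
Multiplying each by 2 gives whole numbers: C 2.00, H 3.00

C2H3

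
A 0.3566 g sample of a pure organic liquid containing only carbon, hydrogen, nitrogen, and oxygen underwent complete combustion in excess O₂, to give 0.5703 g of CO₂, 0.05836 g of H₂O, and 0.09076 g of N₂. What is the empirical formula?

C2HNO

mol C = 0.5703 g CO₂ ÷ 44.009 g/mol = 0.012959 mol
mol H = 2 × 0.05836 g H₂O ÷ 18.015 g/mol = 0.0064790 mol
mol N = 2 × 0.09076 g N₂ ÷ 28.014 g/mol = 0.0064796 mol
mass O = 0.3566 − (0.15565 + 0.0065309 + 0.090760) = 0.10366 g → mol O = 0.10366 ÷ 15.999 = 0.0064793 mol
Divide by the smallest (0.0064790 mol): C 2.000, H 1.000, N 1.000, O 1.000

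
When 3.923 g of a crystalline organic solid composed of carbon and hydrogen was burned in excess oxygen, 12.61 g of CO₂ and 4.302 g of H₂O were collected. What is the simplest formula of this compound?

C3H5

mol C = 12.61 g CO₂ ÷ 44.009 g/mol = 0.28653 mol
mol H = 2 × 4.302 g H₂O ÷ 18.015 g/mol = 0.47760 mol
Divide by the smallest (0.28653 mol): C 1.000, H 1.667
Multiplying each by 3 gives whole numbers: C 3.00, H 5.00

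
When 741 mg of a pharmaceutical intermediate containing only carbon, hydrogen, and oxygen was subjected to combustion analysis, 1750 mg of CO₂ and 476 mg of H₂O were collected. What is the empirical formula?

mol C = 1.75 g CO₂ ÷ 44.009 g/mol = 0.03976 mol
mol H = 2 × 0.476 g H₂O ÷ 18.015 g/mol = 0.05284 mol
mass O = 0.741 − (0.4776 + 0.05327) = 0.2101 g → mol O = 0.2101 ÷ 15.999 = 0.01313 mol
Divide by the smallest (0.01313 mol): C 3.028, H 4.024, O 1.000

C3H4O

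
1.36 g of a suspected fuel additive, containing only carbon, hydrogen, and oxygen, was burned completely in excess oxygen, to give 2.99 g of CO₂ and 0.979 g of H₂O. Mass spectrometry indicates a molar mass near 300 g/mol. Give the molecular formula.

C15H24O6

mol C = 2.99 g CO₂ ÷ 44.009 g/mol = 0.06794 mol
mol H = 2 × 0.979 g H₂O ÷ 18.015 g/mol = 0.1087 mol
mass O = 1.36 − (0.8160 + 0.1096) = 0.4344 g → mol O = 0.4344 ÷ 15.999 = 0.02715 mol
Divide by the smallest (0.02715 mol): C 2.502, H 4.003, O 1.000
Multiplying each by 2 gives whole numbers: C 5.00, H 8.01, O 2.00
Empirical formula: C5H8O2
Empirical-formula mass = 100.12 g/mol; 300 ÷ 100.12 ≈ 3, so the molecular formula is C15H24O6.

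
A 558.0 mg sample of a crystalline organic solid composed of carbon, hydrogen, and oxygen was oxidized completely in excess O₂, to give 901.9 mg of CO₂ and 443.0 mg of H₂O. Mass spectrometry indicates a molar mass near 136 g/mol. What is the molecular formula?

mol C = 0.9019 g CO₂ ÷ 44.009 g/mol = 0.020494 mol
mol H = 2 × 0.4430 g H₂O ÷ 18.015 g/mol = 0.049181 mol
mass O = 0.5580 − (0.24615 + 0.049575) = 0.26228 g → mol O = 0.26228 ÷ 15.999 = 0.016393 mol
Divide by the smallest (0.016393 mol): C 1.250, H 3.000, O 1.000
Multiplying each by 4 gives whole numbers: C 5.00, H 12.00, O 4.00
Empirical formula: C5H12O4
Empirical-formula mass = 136.15 g/mol; 136 ÷ 136.15 ≈ 1, so the molecular formula is C5H12O4.

C5H12O4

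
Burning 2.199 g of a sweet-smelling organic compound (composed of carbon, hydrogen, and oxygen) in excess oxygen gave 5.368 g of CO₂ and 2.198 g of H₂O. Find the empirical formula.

C4H8O

mol C = 5.368 g CO₂ ÷ 44.009 g/mol = 0.12198 mol
mol H = 2 × 2.198 g H₂O ÷ 18.015 g/mol = 0.24402 mol
mass O = 2.199 − (1.4650 + 0.24597) = 0.48799 g → mol O = 0.48799 ÷ 15.999 = 0.030501 mol
Divide by the smallest (0.030501 mol): C 3.999, H 8.000, O 1.000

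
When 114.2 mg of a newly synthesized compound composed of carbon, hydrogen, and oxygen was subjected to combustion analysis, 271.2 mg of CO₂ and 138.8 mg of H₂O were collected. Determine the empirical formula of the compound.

C4H10O

mol C = 0.2712 g CO₂ ÷ 44.009 g/mol = 0.0061624 mol
mol H = 2 × 0.1388 g H₂O ÷ 18.015 g/mol = 0.015409 mol
mass O = 0.1142 − (0.074016 + 0.015533) = 0.024651 g → mol O = 0.024651 ÷ 15.999 = 0.0015408 mol
Divide by the smallest (0.0015408 mol): C 3.999, H 10.001, O 1.000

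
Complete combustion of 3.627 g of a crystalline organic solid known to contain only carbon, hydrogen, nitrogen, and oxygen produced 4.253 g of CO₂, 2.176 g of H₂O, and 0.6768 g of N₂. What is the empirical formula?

mol C = 4.253 g CO₂ ÷ 44.009 g/mol = 0.096639 mol
mol H = 2 × 2.176 g H₂O ÷ 18.015 g/mol = 0.24158 mol
mol N = 2 × 0.6768 g N₂ ÷ 28.014 g/mol = 0.048319 mol
mass O = 3.627 − (1.1607 + 0.24351 + 0.67680) = 1.5460 g → mol O = 1.5460 ÷ 15.999 = 0.096628 mol
Divide by the smallest (0.048319 mol): C 2.000, H 5.000, N 1.000, O 2.000

C2H5NO2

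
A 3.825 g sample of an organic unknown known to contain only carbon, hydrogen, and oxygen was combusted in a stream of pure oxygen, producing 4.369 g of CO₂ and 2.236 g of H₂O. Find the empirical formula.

mol C = 4.369 g CO₂ ÷ 44.009 g/mol = 0.099275 mol
mol H = 2 × 2.236 g H₂O ÷ 18.015 g/mol = 0.24824 mol
mass O = 3.825 − (1.1924 + 0.25022) = 2.3824 g → mol O = 2.3824 ÷ 15.999 = 0.14891 mol
Divide by the smallest (0.099275 mol): C 1.000, H 2.501, O 1.500
Multiplying each by 2 gives whole numbers: C 2.00, H 5.00, O 3.00

C2H5O3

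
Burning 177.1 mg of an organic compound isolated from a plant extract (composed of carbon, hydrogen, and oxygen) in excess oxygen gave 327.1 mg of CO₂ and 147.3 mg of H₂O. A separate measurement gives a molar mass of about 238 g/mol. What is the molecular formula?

mol C = 0.3271 g CO₂ ÷ 44.009 g/mol = 0.0074326 mol
mol H = 2 × 0.1473 g H₂O ÷ 18.015 g/mol = 0.016353 mol
mass O = 0.1771 − (0.089273 + 0.016484) = 0.071344 g → mol O = 0.071344 ÷ 15.999 = 0.0044592 mol
Divide by the smallest (0.0044592 mol): C 1.667, H 3.667, O 1.000
Multiplying each by 3 gives whole numbers: C 5.00, H 11.00, O 3.00
Empirical formula: C5H11O3
Empirical-formula mass = 119.14 g/mol; 238 ÷ 119.14 ≈ 2, so the molecular formula is C10H22O6.

C10H22O6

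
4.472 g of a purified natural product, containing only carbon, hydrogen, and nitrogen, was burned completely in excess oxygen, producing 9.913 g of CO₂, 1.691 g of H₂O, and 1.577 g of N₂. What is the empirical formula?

C6H5N3

mol C = 9.913 g CO₂ ÷ 44.009 g/mol = 0.22525 mol
mol H = 2 × 1.691 g H₂O ÷ 18.015 g/mol = 0.18773 mol
mol N = 2 × 1.577 g N₂ ÷ 28.014 g/mol = 0.11259 mol
Divide by the smallest (0.11259 mol): C 2.001, H 1.667, N 1.000
Multiplying each by 3 gives whole numbers: C 6.00, H 5.00, N 3.00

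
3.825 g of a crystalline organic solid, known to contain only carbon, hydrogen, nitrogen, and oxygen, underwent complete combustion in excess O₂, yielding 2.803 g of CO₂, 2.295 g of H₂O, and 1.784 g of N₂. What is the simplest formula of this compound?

CH4N2O

mol C = 2.803 g CO₂ ÷ 44.009 g/mol = 0.063692 mol
mol H = 2 × 2.295 g H₂O ÷ 18.015 g/mol = 0.25479 mol
mol N = 2 × 1.784 g N₂ ÷ 28.014 g/mol = 0.12736 mol
mass O = 3.825 − (0.76500 + 0.25683 + 1.7840) = 1.0192 g → mol O = 1.0192 ÷ 15.999 = 0.063702 mol
Divide by the smallest (0.063692 mol): C 1.000, H 4.000, N 2.000, O 1.000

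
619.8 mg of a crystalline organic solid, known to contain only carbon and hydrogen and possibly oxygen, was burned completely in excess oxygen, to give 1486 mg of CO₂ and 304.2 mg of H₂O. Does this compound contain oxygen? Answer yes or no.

mol C = 1.486 g CO₂ ÷ 44.009 g/mol = 0.033766 mol
mol H = 2 × 0.3042 g H₂O ÷ 18.015 g/mol = 0.033772 mol
C and H account for only 0.43960 g of the 0.6198 g sample; the remaining 0.18020 g must be oxygen.

yes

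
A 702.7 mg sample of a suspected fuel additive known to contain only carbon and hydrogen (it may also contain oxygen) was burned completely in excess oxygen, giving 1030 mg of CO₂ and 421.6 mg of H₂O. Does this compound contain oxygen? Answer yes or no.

mol C = 1.030 g CO₂ ÷ 44.009 g/mol = 0.023404 mol
mol H = 2 × 0.4216 g H₂O ÷ 18.015 g/mol = 0.046805 mol
C and H account for only 0.32829 g of the 0.7027 g sample; the remaining 0.37441 g must be oxygen.

yes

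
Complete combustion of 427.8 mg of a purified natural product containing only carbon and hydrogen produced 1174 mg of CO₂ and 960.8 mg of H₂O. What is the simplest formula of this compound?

CH4

mol C = 1.174 g CO₂ ÷ 44.009 g/mol = 0.026676 mol
mol H = 2 × 0.9608 g H₂O ÷ 18.015 g/mol = 0.10667 mol
Divide by the smallest (0.026676 mol): C 1.000, H 3.999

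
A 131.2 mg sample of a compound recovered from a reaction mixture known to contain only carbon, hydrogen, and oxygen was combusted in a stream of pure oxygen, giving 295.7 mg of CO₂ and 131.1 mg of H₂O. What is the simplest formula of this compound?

mol C = 0.2957 g CO₂ ÷ 44.009 g/mol = 0.0067191 mol
mol H = 2 × 0.1311 g H₂O ÷ 18.015 g/mol = 0.014555 mol
mass O = 0.1312 − (0.080703 + 0.014671) = 0.035826 g → mol O = 0.035826 ÷ 15.999 = 0.0022393 mol
Divide by the smallest (0.0022393 mol): C 3.001, H 6.500, O 1.000
Multiplying each by 2 gives whole numbers: C 6.00, H 13.00, O 2.00

C6H13O2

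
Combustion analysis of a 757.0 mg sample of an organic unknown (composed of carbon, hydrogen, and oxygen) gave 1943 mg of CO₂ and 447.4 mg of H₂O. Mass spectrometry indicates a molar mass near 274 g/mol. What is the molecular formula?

C16H18O4

mol C = 1.943 g CO₂ ÷ 44.009 g/mol = 0.044150 mol
mol H = 2 × 0.4474 g H₂O ÷ 18.015 g/mol = 0.049670 mol
mass O = 0.7570 − (0.53029 + 0.050067) = 0.17665 g → mol O = 0.17665 ÷ 15.999 = 0.011041 mol
Divide by the smallest (0.011041 mol): C 3.999, H 4.499, O 1.000
Multiplying each by 2 gives whole numbers: C 8.00, H 9.00, O 2.00
Empirical formula: C8H9O2
Empirical-formula mass = 137.16 g/mol; 274 ÷ 137.16 ≈ 2, so the molecular formula is C16H18O4.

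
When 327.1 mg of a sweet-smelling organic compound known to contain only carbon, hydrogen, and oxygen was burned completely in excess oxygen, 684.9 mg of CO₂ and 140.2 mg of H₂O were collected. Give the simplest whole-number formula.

C2H2O

mol C = 0.6849 g CO₂ ÷ 44.009 g/mol = 0.015563 mol
mol H = 2 × 0.1402 g H₂O ÷ 18.015 g/mol = 0.015565 mol
mass O = 0.3271 − (0.18692 + 0.015689) = 0.12449 g → mol O = 0.12449 ÷ 15.999 = 0.0077809 mol
Divide by the smallest (0.0077809 mol): C 2.000, H 2.000, O 1.000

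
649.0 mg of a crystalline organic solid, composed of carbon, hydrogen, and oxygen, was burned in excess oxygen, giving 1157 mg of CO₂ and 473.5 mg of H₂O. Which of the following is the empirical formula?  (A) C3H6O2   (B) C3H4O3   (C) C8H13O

mol C = 1.157 g CO₂ ÷ 44.009 g/mol = 0.026290 mol
mol H = 2 × 0.4735 g H₂O ÷ 18.015 g/mol = 0.052567 mol
mass O = 0.6490 − (0.31577 + 0.052988) = 0.28024 g → mol O = 0.28024 ÷ 15.999 = 0.017516 mol
Divide by the smallest (0.017516 mol): C 1.501, H 3.001, O 1.000
Multiplying each by 2 gives whole numbers: C 3.00, H 6.00, O 2.00

(A) C3H6O2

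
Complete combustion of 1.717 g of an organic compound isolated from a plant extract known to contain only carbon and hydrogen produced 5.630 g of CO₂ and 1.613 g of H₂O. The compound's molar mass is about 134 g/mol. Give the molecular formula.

mol C = 5.630 g CO₂ ÷ 44.009 g/mol = 0.12793 mol
mol H = 2 × 1.613 g H₂O ÷ 18.015 g/mol = 0.17907 mol
Divide by the smallest (0.12793 mol): C 1.000, H 1.400
Multiplying each by 5 gives whole numbers: C 5.00, H 7.00
Empirical formula: C5H7
Empirical-formula mass = 67.11 g/mol; 134 ÷ 67.11 ≈ 2, so the molecular formula is C10H14.

C10H14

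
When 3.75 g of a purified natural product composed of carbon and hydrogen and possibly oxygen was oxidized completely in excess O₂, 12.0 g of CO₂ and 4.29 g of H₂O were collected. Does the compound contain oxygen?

no

mol C = 12.0 g CO₂ ÷ 44.009 g/mol = 0.2727 mol
mol H = 2 × 4.29 g H₂O ÷ 18.015 g/mol = 0.4763 mol
C and H together account for 3.755 g — essentially the entire 3.75 g sample — so the compound contains no oxygen.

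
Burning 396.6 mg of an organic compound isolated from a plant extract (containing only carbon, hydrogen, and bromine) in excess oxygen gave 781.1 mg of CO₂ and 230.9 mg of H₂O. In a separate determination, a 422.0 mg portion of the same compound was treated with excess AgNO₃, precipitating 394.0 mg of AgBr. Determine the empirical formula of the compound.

C9H13Br

mol C = 0.7811 g CO₂ ÷ 44.009 g/mol = 0.017749 mol
mol H = 2 × 0.2309 g H₂O ÷ 18.015 g/mol = 0.025634 mol
From the AgBr data: mol Br per gram of compound = (0.3940 ÷ 187.772) ÷ 0.4220 = 0.0049722 mol/g, so in the 0.3966 g combustion sample mol Br = 0.0019720 mol
Divide by the smallest (0.0019720 mol): C 9.000, H 12.999, Br 1.000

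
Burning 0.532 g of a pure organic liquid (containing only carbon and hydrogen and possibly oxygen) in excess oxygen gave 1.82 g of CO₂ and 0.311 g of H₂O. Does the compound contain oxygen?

mol C = 1.82 g CO₂ ÷ 44.009 g/mol = 0.04136 mol
mol H = 2 × 0.311 g H₂O ÷ 18.015 g/mol = 0.03453 mol
C and H together account for 0.5315 g — essentially the entire 0.532 g sample — so the compound contains no oxygen.

no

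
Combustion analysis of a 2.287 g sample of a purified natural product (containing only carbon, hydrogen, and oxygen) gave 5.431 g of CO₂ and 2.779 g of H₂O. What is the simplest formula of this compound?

mol C = 5.431 g CO₂ ÷ 44.009 g/mol = 0.12341 mol
mol H = 2 × 2.779 g H₂O ÷ 18.015 g/mol = 0.30852 mol
mass O = 2.287 − (1.4822 + 0.31099) = 0.49377 g → mol O = 0.49377 ÷ 15.999 = 0.030863 mol
Divide by the smallest (0.030863 mol): C 3.999, H 9.997, O 1.000

C4H10O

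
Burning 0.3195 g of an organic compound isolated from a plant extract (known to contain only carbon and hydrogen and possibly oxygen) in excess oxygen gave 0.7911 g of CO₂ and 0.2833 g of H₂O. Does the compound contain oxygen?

yes

mol C = 0.7911 g CO₂ ÷ 44.009 g/mol = 0.017976 mol
mol H = 2 × 0.2833 g H₂O ÷ 18.015 g/mol = 0.031452 mol
C and H account for only 0.24761 g of the 0.3195 g sample; the remaining 0.071889 g must be oxygen.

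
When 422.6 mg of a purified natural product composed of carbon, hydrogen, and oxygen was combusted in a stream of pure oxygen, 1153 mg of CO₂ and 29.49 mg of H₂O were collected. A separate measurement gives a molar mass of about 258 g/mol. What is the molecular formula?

mol C = 1.153 g CO₂ ÷ 44.009 g/mol = 0.026199 mol
mol H = 2 × 0.02949 g H₂O ÷ 18.015 g/mol = 0.0032739 mol
mass O = 0.4226 − (0.31468 + 0.0033001) = 0.10462 g → mol O = 0.10462 ÷ 15.999 = 0.0065392 mol
Divide by the smallest (0.0032739 mol): C 8.002, H 1.000, O 1.997
Empirical formula: C8HO2
Empirical-formula mass = 129.09 g/mol; 258 ÷ 129.09 ≈ 2, so the molecular formula is C16H2O4.

C16H2O4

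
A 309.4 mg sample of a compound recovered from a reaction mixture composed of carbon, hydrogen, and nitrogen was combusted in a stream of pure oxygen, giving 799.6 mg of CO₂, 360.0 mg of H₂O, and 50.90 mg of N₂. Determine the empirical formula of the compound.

mol C = 0.7996 g CO₂ ÷ 44.009 g/mol = 0.018169 mol
mol H = 2 × 0.3600 g H₂O ÷ 18.015 g/mol = 0.039967 mol
mol N = 2 × 0.05090 g N₂ ÷ 28.014 g/mol = 0.0036339 mol
Divide by the smallest (0.0036339 mol): C 5.000, H 10.998, N 1.000

C5H11N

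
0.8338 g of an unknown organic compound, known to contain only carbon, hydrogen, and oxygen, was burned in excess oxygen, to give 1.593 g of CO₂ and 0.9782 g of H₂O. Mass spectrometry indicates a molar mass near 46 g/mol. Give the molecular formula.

mol C = 1.593 g CO₂ ÷ 44.009 g/mol = 0.036197 mol
mol H = 2 × 0.9782 g H₂O ÷ 18.015 g/mol = 0.10860 mol
mass O = 0.8338 − (0.43476 + 0.10947) = 0.28957 g → mol O = 0.28957 ÷ 15.999 = 0.018099 mol
Divide by the smallest (0.018099 mol): C 2.000, H 6.000, O 1.000
Empirical formula: C2H6O
Empirical-formula mass = 46.07 g/mol; 46 ÷ 46.07 ≈ 1, so the molecular formula is C2H6O.

C2H6O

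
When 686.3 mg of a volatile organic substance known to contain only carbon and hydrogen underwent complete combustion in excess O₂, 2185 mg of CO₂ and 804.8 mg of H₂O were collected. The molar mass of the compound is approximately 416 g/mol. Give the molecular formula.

mol C = 2.185 g CO₂ ÷ 44.009 g/mol = 0.049649 mol
mol H = 2 × 0.8048 g H₂O ÷ 18.015 g/mol = 0.089348 mol
Divide by the smallest (0.049649 mol): C 1.000, H 1.800
Multiplying each by 5 gives whole numbers: C 5.00, H 9.00
Empirical formula: C5H9
Empirical-formula mass = 69.13 g/mol; 416 ÷ 69.13 ≈ 6, so the molecular formula is C30H54.

C30H54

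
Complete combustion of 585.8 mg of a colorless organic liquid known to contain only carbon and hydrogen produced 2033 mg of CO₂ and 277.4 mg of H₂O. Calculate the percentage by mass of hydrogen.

mol C = 2.033 g CO₂ ÷ 44.009 g/mol = 0.046195 mol
mol H = 2 × 0.2774 g H₂O ÷ 18.015 g/mol = 0.030797 mol
mass % H = 0.031043 g ÷ 0.5858 g × 100%

5.30%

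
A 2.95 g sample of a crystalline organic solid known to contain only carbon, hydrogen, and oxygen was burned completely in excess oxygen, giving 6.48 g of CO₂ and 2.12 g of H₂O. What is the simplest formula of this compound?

mol C = 6.48 g CO₂ ÷ 44.009 g/mol = 0.1472 mol
mol H = 2 × 2.12 g H₂O ÷ 18.015 g/mol = 0.2354 mol
mass O = 2.95 − (1.769 + 0.2372) = 0.9442 g → mol O = 0.9442 ÷ 15.999 = 0.05902 mol
Divide by the smallest (0.05902 mol): C 2.495, H 3.988, O 1.000
Multiplying each by 2 gives whole numbers: C 4.99, H 7.98, O 2.00

C5H8O2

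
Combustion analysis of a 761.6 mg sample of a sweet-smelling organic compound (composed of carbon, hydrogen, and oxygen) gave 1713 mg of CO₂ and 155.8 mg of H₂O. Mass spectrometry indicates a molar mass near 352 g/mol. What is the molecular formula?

C18H8O8

mol C = 1.713 g CO₂ ÷ 44.009 g/mol = 0.038924 mol
mol H = 2 × 0.1558 g H₂O ÷ 18.015 g/mol = 0.017297 mol
mass O = 0.7616 − (0.46751 + 0.017435) = 0.27665 g → mol O = 0.27665 ÷ 15.999 = 0.017292 mol
Divide by the smallest (0.017292 mol): C 2.251, H 1.000, O 1.000
Multiplying each by 4 gives whole numbers: C 9.00, H 4.00, O 4.00
Empirical formula: C9H4O4
Empirical-formula mass = 176.13 g/mol; 352 ÷ 176.13 ≈ 2, so the molecular formula is C18H8O8.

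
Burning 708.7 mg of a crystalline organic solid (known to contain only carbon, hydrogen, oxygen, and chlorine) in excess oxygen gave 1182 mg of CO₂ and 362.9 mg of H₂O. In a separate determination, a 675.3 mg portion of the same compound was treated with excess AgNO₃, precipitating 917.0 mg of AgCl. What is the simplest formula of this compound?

C4H6ClO

mol C = 1.182 g CO₂ ÷ 44.009 g/mol = 0.026858 mol
mol H = 2 × 0.3629 g H₂O ÷ 18.015 g/mol = 0.040289 mol
From the AgCl data: mol Cl per gram of compound = (0.9170 ÷ 143.318) ÷ 0.6753 = 0.0094748 mol/g, so in the 0.7087 g combustion sample mol Cl = 0.0067148 mol
mass O = 0.7087 − (0.32259 + 0.040611 + 0.23804) = 0.10746 g → mol O = 0.10746 ÷ 15.999 = 0.0067164 mol
Divide by the smallest (0.0067148 mol): C 4.000, H 6.000, Cl 1.000, O 1.000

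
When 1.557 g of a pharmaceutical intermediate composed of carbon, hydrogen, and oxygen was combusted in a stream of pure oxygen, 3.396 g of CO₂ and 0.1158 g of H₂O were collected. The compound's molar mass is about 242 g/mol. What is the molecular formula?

mol C = 3.396 g CO₂ ÷ 44.009 g/mol = 0.077166 mol
mol H = 2 × 0.1158 g H₂O ÷ 18.015 g/mol = 0.012856 mol
mass O = 1.557 − (0.92684 + 0.012959) = 0.61720 g → mol O = 0.61720 ÷ 15.999 = 0.038577 mol
Divide by the smallest (0.012856 mol): C 6.002, H 1.000, O 3.001
Empirical formula: C6HO3
Empirical-formula mass = 121.07 g/mol; 242 ÷ 121.07 ≈ 2, so the molecular formula is C12H2O6.

C12H2O6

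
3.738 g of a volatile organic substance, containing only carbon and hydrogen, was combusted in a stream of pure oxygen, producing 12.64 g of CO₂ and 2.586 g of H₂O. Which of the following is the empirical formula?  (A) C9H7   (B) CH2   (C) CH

(C) CH

mol C = 12.64 g CO₂ ÷ 44.009 g/mol = 0.28721 mol
mol H = 2 × 2.586 g H₂O ÷ 18.015 g/mol = 0.28709 mol
Divide by the smallest (0.28709 mol): C 1.000, H 1.000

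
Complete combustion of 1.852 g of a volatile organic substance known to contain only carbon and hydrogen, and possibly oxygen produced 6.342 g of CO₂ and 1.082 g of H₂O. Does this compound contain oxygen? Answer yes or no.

mol C = 6.342 g CO₂ ÷ 44.009 g/mol = 0.14411 mol
mol H = 2 × 1.082 g H₂O ÷ 18.015 g/mol = 0.12012 mol
C and H together account for 1.8520 g — essentially the entire 1.852 g sample — so the compound contains no oxygen.

no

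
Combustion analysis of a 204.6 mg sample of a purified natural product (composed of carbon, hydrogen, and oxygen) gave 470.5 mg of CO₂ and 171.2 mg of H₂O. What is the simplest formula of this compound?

C9H16O3

mol C = 0.4705 g CO₂ ÷ 44.009 g/mol = 0.010691 mol
mol H = 2 × 0.1712 g H₂O ÷ 18.015 g/mol = 0.019006 mol
mass O = 0.2046 − (0.12841 + 0.019158) = 0.057032 g → mol O = 0.057032 ÷ 15.999 = 0.0035647 mol
Divide by the smallest (0.0035647 mol): C 2.999, H 5.332, O 1.000
Multiplying each by 3 gives whole numbers: C 9.00, H 16.00, O 3.00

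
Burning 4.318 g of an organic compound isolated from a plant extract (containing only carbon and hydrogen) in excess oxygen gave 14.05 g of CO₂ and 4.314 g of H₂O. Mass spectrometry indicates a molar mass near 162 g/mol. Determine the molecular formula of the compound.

mol C = 14.05 g CO₂ ÷ 44.009 g/mol = 0.31925 mol
mol H = 2 × 4.314 g H₂O ÷ 18.015 g/mol = 0.47893 mol
Divide by the smallest (0.31925 mol): C 1.000, H 1.500
Multiplying each by 2 gives whole numbers: C 2.00, H 3.00
Empirical formula: C2H3
Empirical-formula mass = 27.05 g/mol; 162 ÷ 27.05 ≈ 6, so the molecular formula is C12H18.

C12H18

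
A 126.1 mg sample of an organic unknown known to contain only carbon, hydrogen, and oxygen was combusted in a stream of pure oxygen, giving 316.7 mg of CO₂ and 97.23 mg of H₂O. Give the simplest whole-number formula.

mol C = 0.3167 g CO₂ ÷ 44.009 g/mol = 0.0071963 mol
mol H = 2 × 0.09723 g H₂O ÷ 18.015 g/mol = 0.010794 mol
mass O = 0.1261 − (0.086434 + 0.010881) = 0.028785 g → mol O = 0.028785 ÷ 15.999 = 0.0017992 mol
Divide by the smallest (0.0017992 mol): C 4.000, H 6.000, O 1.000

C4H6O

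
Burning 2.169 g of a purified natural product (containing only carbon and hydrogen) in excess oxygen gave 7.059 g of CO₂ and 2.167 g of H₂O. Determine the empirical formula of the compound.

C2H3

mol C = 7.059 g CO₂ ÷ 44.009 g/mol = 0.16040 mol
mol H = 2 × 2.167 g H₂O ÷ 18.015 g/mol = 0.24058 mol
Divide by the smallest (0.16040 mol): C 1.000, H 1.500
Multiplying each by 2 gives whole numbers: C 2.00, H 3.00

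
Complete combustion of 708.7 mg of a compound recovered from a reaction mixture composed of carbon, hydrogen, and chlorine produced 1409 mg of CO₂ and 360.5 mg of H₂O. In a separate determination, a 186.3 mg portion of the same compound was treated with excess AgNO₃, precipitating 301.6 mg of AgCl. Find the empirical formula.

C4H5Cl

mol C = 1.409 g CO₂ ÷ 44.009 g/mol = 0.032016 mol
mol H = 2 × 0.3605 g H₂O ÷ 18.015 g/mol = 0.040022 mol
From the AgCl data: mol Cl per gram of compound = (0.3016 ÷ 143.318) ÷ 0.1863 = 0.011296 mol/g, so in the 0.7087 g combustion sample mol Cl = 0.0080053 mol
Divide by the smallest (0.0080053 mol): C 3.999, H 4.999, Cl 1.000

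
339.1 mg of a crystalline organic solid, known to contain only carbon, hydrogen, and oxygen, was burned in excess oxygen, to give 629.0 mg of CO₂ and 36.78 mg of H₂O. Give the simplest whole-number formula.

C7H2O5

mol C = 0.6290 g CO₂ ÷ 44.009 g/mol = 0.014293 mol
mol H = 2 × 0.03678 g H₂O ÷ 18.015 g/mol = 0.0040833 mol
mass O = 0.3391 − (0.17167 + 0.0041159) = 0.16332 g → mol O = 0.16332 ÷ 15.999 = 0.010208 mol
Divide by the smallest (0.0040833 mol): C 3.500, H 1.000, O 2.500
Multiplying each by 2 gives whole numbers: C 7.00, H 2.00, O 5.00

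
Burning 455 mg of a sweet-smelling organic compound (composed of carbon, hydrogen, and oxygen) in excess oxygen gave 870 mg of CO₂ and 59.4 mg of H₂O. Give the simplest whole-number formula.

mol C = 0.870 g CO₂ ÷ 44.009 g/mol = 0.01977 mol
mol H = 2 × 0.0594 g H₂O ÷ 18.015 g/mol = 0.006595 mol
mass O = 0.455 − (0.2374 + 0.006647) = 0.2109 g → mol O = 0.2109 ÷ 15.999 = 0.01318 mol
Divide by the smallest (0.006595 mol): C 2.998, H 1.000, O 1.999

C3HO2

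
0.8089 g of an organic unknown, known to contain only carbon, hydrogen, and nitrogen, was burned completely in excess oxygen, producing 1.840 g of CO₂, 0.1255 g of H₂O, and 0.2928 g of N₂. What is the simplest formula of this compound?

C6H2N3

mol C = 1.840 g CO₂ ÷ 44.009 g/mol = 0.041810 mol
mol H = 2 × 0.1255 g H₂O ÷ 18.015 g/mol = 0.013933 mol
mol N = 2 × 0.2928 g N₂ ÷ 28.014 g/mol = 0.020904 mol
Divide by the smallest (0.013933 mol): C 3.001, H 1.000, N 1.500
Multiplying each by 2 gives whole numbers: C 6.00, H 2.00, N 3.00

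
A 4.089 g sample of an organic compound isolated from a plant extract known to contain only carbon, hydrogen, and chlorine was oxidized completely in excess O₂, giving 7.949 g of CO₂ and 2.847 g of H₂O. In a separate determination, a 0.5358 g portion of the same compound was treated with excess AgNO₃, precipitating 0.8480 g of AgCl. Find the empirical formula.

mol C = 7.949 g CO₂ ÷ 44.009 g/mol = 0.18062 mol
mol H = 2 × 2.847 g H₂O ÷ 18.015 g/mol = 0.31607 mol
From the AgCl data: mol Cl per gram of compound = (0.8480 ÷ 143.318) ÷ 0.5358 = 0.011043 mol/g, so in the 4.089 g combustion sample mol Cl = 0.045155 mol
Divide by the smallest (0.045155 mol): C 4.000, H 7.000, Cl 1.000

C4H7Cl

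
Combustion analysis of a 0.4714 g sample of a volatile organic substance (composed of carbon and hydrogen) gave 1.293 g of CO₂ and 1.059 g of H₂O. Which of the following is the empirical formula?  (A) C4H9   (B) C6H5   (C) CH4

(C) CH4

mol C = 1.293 g CO₂ ÷ 44.009 g/mol = 0.029380 mol
mol H = 2 × 1.059 g H₂O ÷ 18.015 g/mol = 0.11757 mol
Divide by the smallest (0.029380 mol): C 1.000, H 4.002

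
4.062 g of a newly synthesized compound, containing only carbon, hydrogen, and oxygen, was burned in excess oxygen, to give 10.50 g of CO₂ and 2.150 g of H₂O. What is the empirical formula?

C4H4O

mol C = 10.50 g CO₂ ÷ 44.009 g/mol = 0.23859 mol
mol H = 2 × 2.150 g H₂O ÷ 18.015 g/mol = 0.23869 mol
mass O = 4.062 − (2.8657 + 0.24060) = 0.95573 g → mol O = 0.95573 ÷ 15.999 = 0.059737 mol
Divide by the smallest (0.059737 mol): C 3.994, H 3.996, O 1.000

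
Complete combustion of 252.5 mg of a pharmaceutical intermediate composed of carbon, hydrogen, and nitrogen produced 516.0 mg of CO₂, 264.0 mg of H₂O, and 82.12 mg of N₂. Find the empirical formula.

mol C = 0.5160 g CO₂ ÷ 44.009 g/mol = 0.011725 mol
mol H = 2 × 0.2640 g H₂O ÷ 18.015 g/mol = 0.029309 mol
mol N = 2 × 0.08212 g N₂ ÷ 28.014 g/mol = 0.0058628 mol
Divide by the smallest (0.0058628 mol): C 2.000, H 4.999, N 1.000

C2H5N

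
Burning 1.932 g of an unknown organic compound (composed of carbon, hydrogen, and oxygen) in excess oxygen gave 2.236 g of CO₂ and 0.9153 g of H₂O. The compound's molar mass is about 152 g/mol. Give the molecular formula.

mol C = 2.236 g CO₂ ÷ 44.009 g/mol = 0.050808 mol
mol H = 2 × 0.9153 g H₂O ÷ 18.015 g/mol = 0.10162 mol
mass O = 1.932 − (0.61025 + 0.10243) = 1.2193 g → mol O = 1.2193 ÷ 15.999 = 0.076212 mol
Divide by the smallest (0.050808 mol): C 1.000, H 2.000, O 1.500
Multiplying each by 2 gives whole numbers: C 2.00, H 4.00, O 3.00
Empirical formula: C2H4O3
Empirical-formula mass = 76.05 g/mol; 152 ÷ 76.05 ≈ 2, so the molecular formula is C4H8O6.

C4H8O6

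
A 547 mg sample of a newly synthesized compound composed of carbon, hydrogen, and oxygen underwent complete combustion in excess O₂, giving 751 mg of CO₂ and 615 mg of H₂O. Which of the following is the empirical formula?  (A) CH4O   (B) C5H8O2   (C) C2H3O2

(A) CH4O

mol C = 0.751 g CO₂ ÷ 44.009 g/mol = 0.01706 mol
mol H = 2 × 0.615 g H₂O ÷ 18.015 g/mol = 0.06828 mol
mass O = 0.547 − (0.2050 + 0.06882) = 0.2732 g → mol O = 0.2732 ÷ 15.999 = 0.01708 mol
Divide by the smallest (0.01706 mol): C 1.000, H 4.001, O 1.001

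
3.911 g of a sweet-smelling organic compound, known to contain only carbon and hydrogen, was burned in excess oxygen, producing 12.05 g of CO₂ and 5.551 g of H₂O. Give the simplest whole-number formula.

C4H9

mol C = 12.05 g CO₂ ÷ 44.009 g/mol = 0.27381 mol
mol H = 2 × 5.551 g H₂O ÷ 18.015 g/mol = 0.61626 mol
Divide by the smallest (0.27381 mol): C 1.000, H 2.251
Multiplying each by 4 gives whole numbers: C 4.00, H 9.00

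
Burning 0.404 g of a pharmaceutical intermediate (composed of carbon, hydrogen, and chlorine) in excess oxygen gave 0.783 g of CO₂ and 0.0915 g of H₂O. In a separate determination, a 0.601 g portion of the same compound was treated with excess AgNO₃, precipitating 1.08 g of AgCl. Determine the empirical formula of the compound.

C7H4Cl2

mol C = 0.783 g CO₂ ÷ 44.009 g/mol = 0.01779 mol
mol H = 2 × 0.0915 g H₂O ÷ 18.015 g/mol = 0.01016 mol
From the AgCl data: mol Cl per gram of compound = (1.08 ÷ 143.318) ÷ 0.601 = 0.01254 mol/g, so in the 0.404 g combustion sample mol Cl = 0.005066 mol
Divide by the smallest (0.005066 mol): C 3.512, H 2.005, Cl 1.000
Multiplying each by 2 gives whole numbers: C 7.02, H 4.01, Cl 2.00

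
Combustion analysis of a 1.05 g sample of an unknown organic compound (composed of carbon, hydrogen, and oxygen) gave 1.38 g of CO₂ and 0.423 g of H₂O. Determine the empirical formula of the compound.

mol C = 1.38 g CO₂ ÷ 44.009 g/mol = 0.03136 mol
mol H = 2 × 0.423 g H₂O ÷ 18.015 g/mol = 0.04696 mol
mass O = 1.05 − (0.3766 + 0.04734) = 0.6260 g → mol O = 0.6260 ÷ 15.999 = 0.03913 mol
Divide by the smallest (0.03136 mol): C 1.000, H 1.498, O 1.248
Multiplying each by 4 gives whole numbers: C 4.00, H 5.99, O 4.99

C4H6O5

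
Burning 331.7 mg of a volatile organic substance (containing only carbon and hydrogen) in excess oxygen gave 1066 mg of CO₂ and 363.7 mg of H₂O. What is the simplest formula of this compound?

C3H5

mol C = 1.066 g CO₂ ÷ 44.009 g/mol = 0.024222 mol
mol H = 2 × 0.3637 g H₂O ÷ 18.015 g/mol = 0.040377 mol
Divide by the smallest (0.024222 mol): C 1.000, H 1.667
Multiplying each by 3 gives whole numbers: C 3.00, H 5.00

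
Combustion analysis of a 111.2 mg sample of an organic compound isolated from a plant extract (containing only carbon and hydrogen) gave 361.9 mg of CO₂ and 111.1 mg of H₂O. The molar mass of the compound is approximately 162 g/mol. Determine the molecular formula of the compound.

mol C = 0.3619 g CO₂ ÷ 44.009 g/mol = 0.0082233 mol
mol H = 2 × 0.1111 g H₂O ÷ 18.015 g/mol = 0.012334 mol
Divide by the smallest (0.0082233 mol): C 1.000, H 1.500
Multiplying each by 2 gives whole numbers: C 2.00, H 3.00
Empirical formula: C2H3
Empirical-formula mass = 27.05 g/mol; 162 ÷ 27.05 ≈ 6, so the molecular formula is C12H18.

C12H18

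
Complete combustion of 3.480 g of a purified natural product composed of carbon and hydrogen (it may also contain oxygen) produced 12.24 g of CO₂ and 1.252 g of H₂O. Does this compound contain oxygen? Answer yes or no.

no

mol C = 12.24 g CO₂ ÷ 44.009 g/mol = 0.27812 mol
mol H = 2 × 1.252 g H₂O ÷ 18.015 g/mol = 0.13900 mol
C and H together account for 3.4807 g — essentially the entire 3.480 g sample — so the compound contains no oxygen.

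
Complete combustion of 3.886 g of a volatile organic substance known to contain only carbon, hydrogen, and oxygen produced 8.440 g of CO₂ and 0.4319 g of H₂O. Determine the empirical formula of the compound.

C4HO2

mol C = 8.440 g CO₂ ÷ 44.009 g/mol = 0.19178 mol
mol H = 2 × 0.4319 g H₂O ÷ 18.015 g/mol = 0.047949 mol
mass O = 3.886 − (2.3035 + 0.048333) = 1.5342 g → mol O = 1.5342 ÷ 15.999 = 0.095894 mol
Divide by the smallest (0.047949 mol): C 4.000, H 1.000, O 2.000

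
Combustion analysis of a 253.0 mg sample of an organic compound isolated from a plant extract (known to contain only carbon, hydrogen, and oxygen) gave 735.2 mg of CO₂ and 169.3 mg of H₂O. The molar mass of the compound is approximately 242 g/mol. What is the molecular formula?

C16H18O2

mol C = 0.7352 g CO₂ ÷ 44.009 g/mol = 0.016706 mol
mol H = 2 × 0.1693 g H₂O ÷ 18.015 g/mol = 0.018795 mol
mass O = 0.2530 − (0.20065 + 0.018946) = 0.033402 g → mol O = 0.033402 ÷ 15.999 = 0.0020878 mol
Divide by the smallest (0.0020878 mol): C 8.002, H 9.003, O 1.000
Empirical formula: C8H9O
Empirical-formula mass = 121.16 g/mol; 242 ÷ 121.16 ≈ 2, so the molecular formula is C16H18O2.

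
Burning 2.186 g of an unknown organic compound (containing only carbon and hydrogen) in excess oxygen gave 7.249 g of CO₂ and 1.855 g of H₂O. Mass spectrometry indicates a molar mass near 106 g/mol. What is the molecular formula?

mol C = 7.249 g CO₂ ÷ 44.009 g/mol = 0.16472 mol
mol H = 2 × 1.855 g H₂O ÷ 18.015 g/mol = 0.20594 mol
Divide by the smallest (0.16472 mol): C 1.000, H 1.250
Multiplying each by 4 gives whole numbers: C 4.00, H 5.00
Empirical formula: C4H5
Empirical-formula mass = 53.08 g/mol; 106 ÷ 53.08 ≈ 2, so the molecular formula is C8H10.

C8H10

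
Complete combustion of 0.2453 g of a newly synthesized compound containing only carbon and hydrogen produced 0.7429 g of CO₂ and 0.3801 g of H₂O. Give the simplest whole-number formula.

C2H5

mol C = 0.7429 g CO₂ ÷ 44.009 g/mol = 0.016881 mol
mol H = 2 × 0.3801 g H₂O ÷ 18.015 g/mol = 0.042198 mol
Divide by the smallest (0.016881 mol): C 1.000, H 2.500
Multiplying each by 2 gives whole numbers: C 2.00, H 5.00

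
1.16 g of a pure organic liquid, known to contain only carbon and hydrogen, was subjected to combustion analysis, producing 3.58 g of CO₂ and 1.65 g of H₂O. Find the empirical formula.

C4H9

mol C = 3.58 g CO₂ ÷ 44.009 g/mol = 0.08135 mol
mol H = 2 × 1.65 g H₂O ÷ 18.015 g/mol = 0.1832 mol
Divide by the smallest (0.08135 mol): C 1.000, H 2.252
Multiplying each by 4 gives whole numbers: C 4.00, H 9.01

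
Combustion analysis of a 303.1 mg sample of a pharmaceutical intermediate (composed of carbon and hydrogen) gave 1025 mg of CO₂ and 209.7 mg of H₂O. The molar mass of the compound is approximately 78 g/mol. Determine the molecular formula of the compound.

C6H6

mol C = 1.025 g CO₂ ÷ 44.009 g/mol = 0.023291 mol
mol H = 2 × 0.2097 g H₂O ÷ 18.015 g/mol = 0.023281 mol
Divide by the smallest (0.023281 mol): C 1.000, H 1.000
Empirical formula: CH
Empirical-formula mass = 13.02 g/mol; 78 ÷ 13.02 ≈ 6, so the molecular formula is C6H6.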